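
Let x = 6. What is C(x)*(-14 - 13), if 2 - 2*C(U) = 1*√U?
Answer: -27 + 27*√6/2 ≈ 6.0681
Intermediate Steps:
C(U) = 1 - √U/2
C(x)*(-14 - 13) = (1 - √6/2)*(-14 - 13) = (1 - √6/2)*(-27) = -27 + 27*√6/2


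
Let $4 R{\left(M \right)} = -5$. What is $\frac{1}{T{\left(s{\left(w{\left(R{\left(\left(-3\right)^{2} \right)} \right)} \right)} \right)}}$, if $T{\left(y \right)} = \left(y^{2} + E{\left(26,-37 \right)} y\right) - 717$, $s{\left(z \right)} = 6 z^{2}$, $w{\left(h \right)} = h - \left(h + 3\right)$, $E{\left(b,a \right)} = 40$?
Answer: $\frac{1}{4359} \approx 0.00022941$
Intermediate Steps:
$R{\left(M \right)} = - \frac{5}{4}$ ($R{\left(M \right)} = \frac{1}{4} \left(-5\right) = - \frac{5}{4}$)
$w{\left(h \right)} = -3$ ($w{\left(h \right)} = h - \left(3 + h\right) = -3$)
$T{\left(y \right)} = -717 + y^{2} + 40 y$ ($T{\left(y \right)} = \left(y^{2} + 40 y\right) - 717 = -717 + y^{2} + 40 y$)
$\frac{1}{T{\left(s{\left(w{\left(R{\left(\left(-3\right)^{2} \right)} \right)} \right)} \right)}} = \frac{1}{-717 + \left(6 \left(-3\right)^{2}\right)^{2} + 40 \cdot 6 \left(-3\right)^{2}} = \frac{1}{-717 + \left(6 \cdot 9\right)^{2} + 40 \cdot 6 \cdot 9} = \frac{1}{-717 + 54^{2} + 40 \cdot 54} = \frac{1}{-717 + 2916 + 2160} = \frac{1}{4359}$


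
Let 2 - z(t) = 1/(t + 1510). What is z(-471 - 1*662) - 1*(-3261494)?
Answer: 1229583991/377 ≈ 3.2615e+6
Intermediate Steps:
z(t) = 2 - 1/(1510 + t) (z(t) = 2 - 1/(t + 1510) = 2 - 1/(1510 + t))
z(-471 - 1*662) - 1*(-3261494) = (3019 + 2*(-471 - 1*662))/(1510 + (-471 - 1*662)) - 1*(-3261494) = (3019 + 2*(-471 - 662))/(1510 + (-471 - 662)) + 3261494 = (3019 + 2*(-1133))/(1510 - 1133) + 3261494 = (3019 - 2266)/377 + 3261494 = (1/377)*753 + 3261494 = 753/377 + 3261494 = 1229583991/377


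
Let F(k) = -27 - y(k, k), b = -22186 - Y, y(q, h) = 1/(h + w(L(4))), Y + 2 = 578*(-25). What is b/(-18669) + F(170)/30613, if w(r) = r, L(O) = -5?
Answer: 12994122122/31433275335 ≈ 0.41339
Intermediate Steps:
Y = -14452 (Y = -2 + 578*(-25) = -2 - 14450 = -14452)
y(q, h) = 1/(-5 + h) (y(q, h) = 1/(h - 5) = 1/(-5 + h))
b = -7734 (b = -22186 - 1*(-14452) = -22186 + 14452 = -7734)
F(k) = -27 - 1/(-5 + k)
b/(-18669) + F(170)/30613 = -7734/(-18669) + ((134 - 27*170)/(-5 + 170))/30613 = -7734*(-1/18669) + ((134 - 4590)/165)*(1/30613) = 2578/6223 + ((1/165)*(-4456))*(1/30613) = 2578/6223 - 4456/165*1/30613 = 2578/6223 - 4456/5051145 = 12994122122/31433275335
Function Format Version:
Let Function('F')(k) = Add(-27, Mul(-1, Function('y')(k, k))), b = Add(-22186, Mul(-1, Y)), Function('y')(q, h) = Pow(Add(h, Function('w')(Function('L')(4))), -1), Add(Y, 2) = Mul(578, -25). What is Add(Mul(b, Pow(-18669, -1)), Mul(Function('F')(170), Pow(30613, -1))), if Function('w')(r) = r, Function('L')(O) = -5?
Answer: Rational(12994122122, 31433275335) ≈ 0.41339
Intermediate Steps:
Y = -14452 (Y = Add(-2, Mul(578, -25)) = Add(-2, -14450) = -14452)
Function('y')(q, h) = Pow(Add(-5, h), -1) (Function('y')(q, h) = Pow(Add(h, -5), -1) = Pow(Add(-5, h), -1))
b = -7734 (b = Add(-22186, Mul(-1, -14452)) = Add(-22186, 14452) = -7734)
Function('F')(k) = Add(-27, Mul(-1, Pow(Add(-5, k), -1)))
Add(Mul(b, Pow(-18669, -1)), Mul(Function('F')(170), Pow(30613, -1))) = Add(Mul(-7734, Pow(-18669, -1)), Mul(Mul(Pow(Add(-5, 170), -1), Add(134, Mul(-27, 170))), Pow(30613, -1))) = Add(Mul(-7734, Rational(-1, 18669)), Mul(Mul(Pow(165, -1), Add(134, -4590)), Rational(1, 30613))) = Add(Rational(2578, 6223), Mul(Mul(Rational(1, 165), -4456), Rational(1, 30613))) = Add(Rational(2578, 6223), Mul(Rational(-4456, 165), Rational(1, 30613))) = Add(Rational(2578, 6223), Rational(-4456, 5051145)) = Rational(12994122122, 31433275335)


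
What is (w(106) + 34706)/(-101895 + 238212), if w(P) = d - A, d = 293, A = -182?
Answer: 11727/45439 ≈ 0.25808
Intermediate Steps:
w(P) = 475 (w(P) = 293 - 1*(-182) = 293 + 182 = 475)
(w(106) + 34706)/(-101895 + 238212) = (475 + 34706)/(-101895 + 238212) = 35181/136317 = 35181*(1/136317) = 11727/45439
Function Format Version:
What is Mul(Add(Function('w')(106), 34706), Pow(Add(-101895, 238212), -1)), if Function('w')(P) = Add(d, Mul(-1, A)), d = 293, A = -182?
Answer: Rational(11727, 45439) ≈ 0.25808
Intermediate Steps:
Function('w')(P) = 475 (Function('w')(P) = Add(293, Mul(-1, -182)) = Add(293, 182) = 475)
Mul(Add(Function('w')(106), 34706), Pow(Add(-101895, 238212), -1)) = Mul(Add(475, 34706), Pow(Add(-101895, 238212), -1)) = Mul(35181, Pow(136317, -1)) = Mul(35181, Rational(1, 136317)) = Rational(11727, 45439)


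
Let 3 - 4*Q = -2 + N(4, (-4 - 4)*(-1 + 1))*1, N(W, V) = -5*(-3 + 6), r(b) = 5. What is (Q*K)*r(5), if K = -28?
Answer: -700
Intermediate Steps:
N(W, V) = -15 (N(W, V) = -5*3 = -15)
Q = 5 (Q = ¾ - (-2 - 15*1)/4 = ¾ - (-2 - 15)/4 = ¾ - ¼*(-17) = ¾ + 17/4 = 5)
(Q*K)*r(5) = (5*(-28))*5 = -140*5 = -700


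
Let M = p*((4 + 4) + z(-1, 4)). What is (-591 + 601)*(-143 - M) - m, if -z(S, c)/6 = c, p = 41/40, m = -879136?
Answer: 877870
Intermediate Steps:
p = 41/40 (p = 41*(1/40) = 41/40 ≈ 1.0250)
z(S, c) = -6*c
M = -82/5 (M = 41*((4 + 4) - 6*4)/40 = 41*(8 - 24)/40 = (41/40)*(-16) = -82/5 ≈ -16.400)
(-591 + 601)*(-143 - M) - m = (-591 + 601)*(-143 - 1*(-82/5)) - 1*(-879136) = 10*(-143 + 82/5) + 879136 = 10*(-633/5) + 879136 = -1266 + 879136 = 877870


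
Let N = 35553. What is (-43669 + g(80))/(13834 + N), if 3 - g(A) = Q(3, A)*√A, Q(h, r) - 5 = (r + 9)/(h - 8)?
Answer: -43666/49387 + 256*√5/246935 ≈ -0.88184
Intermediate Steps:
Q(h, r) = 5 + (9 + r)/(-8 + h) (Q(h, r) = 5 + (r + 9)/(h - 8) = 5 + (9 + r)/(-8 + h))
g(A) = 3 - √A*(16/5 - A/5) (g(A) = 3 - (-31 + A + 5*3)/(-8 + 3)*√A = 3 - (-31 + A + 15)/(-5)*√A = 3 - (-(-16 + A)/5)*√A = 3 - (16/5 - A/5)*√A = 3 - √A*(16/5 - A/5))
(-43669 + g(80))/(13834 + N) = (-43669 + (3 + √80*(-16 + 80)/5))/(13834 + 35553) = (-43669 + (3 + (⅕)*(4*√5)*64))/49387 = (-43669 + (3 + 256*√5/5))*(1/49387) = (-43666 + 256*√5/5)*(1/49387) = -43666/49387 + 256*√5/246935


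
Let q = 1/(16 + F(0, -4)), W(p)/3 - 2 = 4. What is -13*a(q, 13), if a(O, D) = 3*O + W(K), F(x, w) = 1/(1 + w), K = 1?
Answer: -11115/47 ≈ -236.49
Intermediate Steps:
W(p) = 18 (W(p) = 6 + 3*4 = 6 + 12 = 18)
q = 3/47 (q = 1/(16 + 1/(1 - 4)) = 1/(16 + 1/(-3)) = 1/(16 - ⅓) = 1/(47/3) = 3/47 ≈ 0.063830)
a(O, D) = 18 + 3*O (a(O, D) = 3*O + 18 = 18 + 3*O)
-13*a(q, 13) = -13*(18 + 3*(3/47)) = -13*(18 + 9/47) = -13*855/47 = -11115/47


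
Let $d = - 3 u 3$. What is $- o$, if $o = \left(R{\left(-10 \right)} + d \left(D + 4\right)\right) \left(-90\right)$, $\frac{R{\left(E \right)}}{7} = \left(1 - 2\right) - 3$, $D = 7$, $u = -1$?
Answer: $6390$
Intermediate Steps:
$d = 9$ ($d = \left(-3\right) \left(-1\right) 3 = 3 \cdot 3 = 9$)
$R{\left(E \right)} = -28$ ($R{\left(E \right)} = 7 \left(\left(1 - 2\right) - 3\right) = 7 \left(-1 - 3\right) = 7 \left(-4\right) = -28$)
$o = -6390$ ($o = \left(-28 + 9 \left(7 + 4\right)\right) \left(-90\right) = \left(-28 + 9 \cdot 11\right) \left(-90\right) = \left(-28 + 99\right) \left(-90\right) = 71 \left(-90\right) = -6390$)
$- o = \left(-1\right) \left(-6390\right) = 6390$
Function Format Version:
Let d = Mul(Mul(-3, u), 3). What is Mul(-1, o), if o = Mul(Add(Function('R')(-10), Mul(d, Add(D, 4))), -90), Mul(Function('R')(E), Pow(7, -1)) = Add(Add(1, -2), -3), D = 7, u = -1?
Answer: 6390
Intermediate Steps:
d = 9 (d = Mul(Mul(-3, -1), 3) = Mul(3, 3) = 9)
Function('R')(E) = -28 (Function('R')(E) = Mul(7, Add(Add(1, -2), -3)) = Mul(7, Add(-1, -3)) = Mul(7, -4) = -28)
o = -6390 (o = Mul(Add(-28, Mul(9, Add(7, 4))), -90) = Mul(Add(-28, Mul(9, 11)), -90) = Mul(Add(-28, 99), -90) = Mul(71, -90) = -6390)
Mul(-1, o) = Mul(-1, -6390) = 6390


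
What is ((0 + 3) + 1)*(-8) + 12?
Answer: -20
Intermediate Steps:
((0 + 3) + 1)*(-8) + 12 = (3 + 1)*(-8) + 12 = 4*(-8) + 12 = -32 + 12 = -20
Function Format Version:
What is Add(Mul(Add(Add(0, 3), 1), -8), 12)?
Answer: -20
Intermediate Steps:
Add(Mul(Add(Add(0, 3), 1), -8), 12) = Add(Mul(Add(3, 1), -8), 12) = Add(Mul(4, -8), 12) = Add(-32, 12) = -20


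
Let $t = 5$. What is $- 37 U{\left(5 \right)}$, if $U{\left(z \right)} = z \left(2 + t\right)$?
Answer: $-1295$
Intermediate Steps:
$U{\left(z \right)} = 7 z$ ($U{\left(z \right)} = z \left(2 + 5\right) = z 7 = 7 z$)
$- 37 U{\left(5 \right)} = - 37 \cdot 7 \cdot 5 = \left(-37\right) 35 = -1295$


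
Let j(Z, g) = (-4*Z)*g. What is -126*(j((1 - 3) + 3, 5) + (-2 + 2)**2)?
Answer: 2520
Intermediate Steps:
j(Z, g) = -4*Z*g
-126*(j((1 - 3) + 3, 5) + (-2 + 2)**2) = -126*(-4*((1 - 3) + 3)*5 + (-2 + 2)**2) = -126*(-4*(-2 + 3)*5 + 0**2) = -126*(-4*1*5 + 0) = -126*(-20 + 0) = -126*(-20) = 2520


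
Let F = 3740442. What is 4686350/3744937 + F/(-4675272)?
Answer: 11067564839/24521847476 ≈ 0.45133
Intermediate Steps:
4686350/3744937 + F/(-4675272) = 4686350/3744937 + 3740442/(-4675272) = 4686350*(1/3744937) + 3740442*(-1/4675272) = 4686350/3744937 - 36671/45836 = 11067564839/24521847476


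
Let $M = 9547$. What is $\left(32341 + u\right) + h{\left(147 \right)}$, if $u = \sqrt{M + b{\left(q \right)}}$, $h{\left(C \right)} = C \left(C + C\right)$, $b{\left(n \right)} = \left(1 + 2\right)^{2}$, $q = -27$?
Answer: $75559 + 2 \sqrt{2389} \approx 75657.0$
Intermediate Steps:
$b{\left(n \right)} = 9$ ($b{\left(n \right)} = 3^{2} = 9$)
$h{\left(C \right)} = 2 C^{2}$ ($h{\left(C \right)} = C 2 C = 2 C^{2}$)
$u = 2 \sqrt{2389}$ ($u = \sqrt{9547 + 9} = \sqrt{9556} = 2 \sqrt{2389} \approx 97.755$)
$\left(32341 + u\right) + h{\left(147 \right)} = \left(32341 + 2 \sqrt{2389}\right) + 2 \cdot 147^{2} = \left(32341 + 2 \sqrt{2389}\right) + 2 \cdot 21609 = \left(32341 + 2 \sqrt{2389}\right) + 43218 = 75559 + 2 \sqrt{2389}$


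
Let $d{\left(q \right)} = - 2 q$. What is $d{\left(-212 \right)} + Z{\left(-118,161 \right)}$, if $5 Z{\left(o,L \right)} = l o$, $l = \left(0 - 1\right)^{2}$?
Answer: $\frac{2002}{5} \approx 400.4$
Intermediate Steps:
$l = 1$ ($l = \left(-1\right)^{2} = 1$)
$Z{\left(o,L \right)} = \frac{o}{5}$ ($Z{\left(o,L \right)} = \frac{1 o}{5} = \frac{o}{5}$)
$d{\left(-212 \right)} + Z{\left(-118,161 \right)} = \left(-2\right) \left(-212\right) + \frac{1}{5} \left(-118\right) = 424 - \frac{118}{5} = \frac{2002}{5}$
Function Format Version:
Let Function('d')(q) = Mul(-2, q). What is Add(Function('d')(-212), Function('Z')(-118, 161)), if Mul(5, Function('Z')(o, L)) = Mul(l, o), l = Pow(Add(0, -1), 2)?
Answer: Rational(2002, 5) ≈ 400.40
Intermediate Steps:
l = 1 (l = Pow(-1, 2) = 1)
Function('Z')(o, L) = Mul(Rational(1, 5), o) (Function('Z')(o, L) = Mul(Rational(1, 5), Mul(1, o)) = Mul(Rational(1, 5), o))
Add(Function('d')(-212), Function('Z')(-118, 161)) = Add(Mul(-2, -212), Mul(Rational(1, 5), -118)) = Add(424, Rational(-118, 5)) = Rational(2002, 5)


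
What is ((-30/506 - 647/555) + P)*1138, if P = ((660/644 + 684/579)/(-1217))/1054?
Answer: -169616563028436857/121666228803735 ≈ -1394.1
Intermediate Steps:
P = -68553/39857896414 (P = ((660*(1/644) + 684*(1/579))*(-1/1217))*(1/1054) = ((165/161 + 228/193)*(-1/1217))*(1/1054) = ((68553/31073)*(-1/1217))*(1/1054) = -68553/37815841*1/1054 = -68553/39857896414 ≈ -1.7199e-6)
((-30/506 - 647/555) + P)*1138 = ((-30/506 - 647/555) - 68553/39857896414)*1138 = ((-30*1/506 - 647*1/555) - 68553/39857896414)*1138 = ((-15/253 - 647/555) - 68553/39857896414)*1138 = (-172016/140415 - 68553/39857896414)*1138 = -298095892844353/243332457607470*1138 = -169616563028436857/121666228803735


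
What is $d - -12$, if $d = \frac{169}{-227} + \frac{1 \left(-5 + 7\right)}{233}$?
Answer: $\frac{595769}{52891} \approx 11.264$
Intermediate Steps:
$d = - \frac{38923}{52891}$ ($d = 169 \left(- \frac{1}{227}\right) + 1 \cdot 2 \cdot \frac{1}{233} = - \frac{169}{227} + 2 \cdot \frac{1}{233} = - \frac{169}{227} + \frac{2}{233} = - \frac{38923}{52891} \approx -0.73591$)
$d - -12 = - \frac{38923}{52891} - -12 = - \frac{38923}{52891} + 12 = \frac{595769}{52891}$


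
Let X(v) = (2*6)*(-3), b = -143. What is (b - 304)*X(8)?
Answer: 16092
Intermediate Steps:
X(v) = -36 (X(v) = 12*(-3) = -36)
(b - 304)*X(8) = (-143 - 304)*(-36) = -447*(-36) = 16092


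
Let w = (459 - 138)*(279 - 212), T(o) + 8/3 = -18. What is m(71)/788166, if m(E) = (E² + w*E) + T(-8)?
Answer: 2298026/1182249 ≈ 1.9438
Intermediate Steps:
T(o) = -62/3 (T(o) = -8/3 - 18 = -62/3)
w = 21507 (w = 321*67 = 21507)
m(E) = -62/3 + E² + 21507*E (m(E) = (E² + 21507*E) - 62/3 = -62/3 + E² + 21507*E)
m(71)/788166 = (-62/3 + 71² + 21507*71)/788166 = (-62/3 + 5041 + 1526997)*(1/788166) = (4596052/3)*(1/788166) = 2298026/1182249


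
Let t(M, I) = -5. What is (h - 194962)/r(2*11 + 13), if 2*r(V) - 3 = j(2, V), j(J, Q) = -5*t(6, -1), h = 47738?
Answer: -10516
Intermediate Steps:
j(J, Q) = 25 (j(J, Q) = -5*(-5) = 25)
r(V) = 14 (r(V) = 3/2 + (½)*25 = 3/2 + 25/2 = 14)
(h - 194962)/r(2*11 + 13) = (47738 - 194962)/14 = -147224*1/14 = -10516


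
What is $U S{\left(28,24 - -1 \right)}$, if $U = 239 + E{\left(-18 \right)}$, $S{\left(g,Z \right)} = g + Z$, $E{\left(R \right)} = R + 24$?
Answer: $12985$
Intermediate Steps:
$E{\left(R \right)} = 24 + R$
$S{\left(g,Z \right)} = Z + g$
$U = 245$ ($U = 239 + \left(24 - 18\right) = 239 + 6 = 245$)
$U S{\left(28,24 - -1 \right)} = 245 \left(\left(24 - -1\right) + 28\right) = 245 \left(\left(24 + 1\right) + 28\right) = 245 \left(25 + 28\right) = 245 \cdot 53 = 12985$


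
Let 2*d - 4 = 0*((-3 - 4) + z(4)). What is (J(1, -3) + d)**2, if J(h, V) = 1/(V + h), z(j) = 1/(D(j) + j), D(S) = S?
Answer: 9/4 ≈ 2.2500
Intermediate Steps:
z(j) = 1/(2*j) (z(j) = 1/(j + j) = 1/(2*j))
d = 2 (d = 2 + (0*((-3 - 4) + (1/2)/4))/2 = 2 + (0*(-7 + (1/2)*(1/4)))/2 = 2 + (0*(-7 + 1/8))/2 = 2 + (0*(-55/8))/2 = 2 + (1/2)*0 = 2 + 0 = 2)
(J(1, -3) + d)**2 = (1/(-3 + 1) + 2)**2 = (1/(-2) + 2)**2 = (-1/2 + 2)**2 = (3/2)**2 = 9/4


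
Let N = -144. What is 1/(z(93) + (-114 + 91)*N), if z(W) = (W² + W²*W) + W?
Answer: 1/816411 ≈ 1.2249e-6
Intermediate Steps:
z(W) = W + W² + W³ (z(W) = (W² + W³) + W = W + W² + W³)
1/(z(93) + (-114 + 91)*N) = 1/(93*(1 + 93 + 93²) + (-114 + 91)*(-144)) = 1/(93*(1 + 93 + 8649) - 23*(-144)) = 1/(93*8743 + 3312) = 1/(813099 + 3312) = 1/816411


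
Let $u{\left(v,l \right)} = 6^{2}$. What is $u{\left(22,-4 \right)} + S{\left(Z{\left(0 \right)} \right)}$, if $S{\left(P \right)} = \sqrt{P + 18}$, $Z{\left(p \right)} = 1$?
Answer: $36 + \sqrt{19} \approx 40.359$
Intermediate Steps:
$u{\left(v,l \right)} = 36$
$S{\left(P \right)} = \sqrt{18 + P}$
$u{\left(22,-4 \right)} + S{\left(Z{\left(0 \right)} \right)} = 36 + \sqrt{18 + 1} = 36 + \sqrt{19}$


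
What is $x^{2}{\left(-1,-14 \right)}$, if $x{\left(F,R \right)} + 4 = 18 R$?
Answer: $65536$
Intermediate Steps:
$x{\left(F,R \right)} = -4 + 18 R$
$x^{2}{\left(-1,-14 \right)} = \left(-4 + 18 \left(-14\right)\right)^{2} = \left(-4 - 252\right)^{2} = \left(-256\right)^{2} = 65536$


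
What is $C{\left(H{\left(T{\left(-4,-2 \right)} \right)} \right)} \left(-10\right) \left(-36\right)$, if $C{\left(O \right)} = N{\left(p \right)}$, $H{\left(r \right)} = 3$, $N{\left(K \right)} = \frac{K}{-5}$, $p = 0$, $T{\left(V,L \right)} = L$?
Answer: $0$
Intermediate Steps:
$N{\left(K \right)} = - \frac{K}{5}$ ($N{\left(K \right)} = K \left(- \frac{1}{5}\right) = - \frac{K}{5}$)
$C{\left(O \right)} = 0$ ($C{\left(O \right)} = \left(- \frac{1}{5}\right) 0 = 0$)
$C{\left(H{\left(T{\left(-4,-2 \right)} \right)} \right)} \left(-10\right) \left(-36\right) = 0 \left(-10\right) \left(-36\right) = 0 \left(-36\right) = 0$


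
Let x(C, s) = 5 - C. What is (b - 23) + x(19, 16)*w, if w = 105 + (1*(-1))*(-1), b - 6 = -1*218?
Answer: -1719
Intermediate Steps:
b = -212 (b = 6 - 1*218 = 6 - 218 = -212)
w = 106 (w = 105 - 1*(-1) = 105 + 1 = 106)
(b - 23) + x(19, 16)*w = (-212 - 23) + (5 - 1*19)*106 = -235 + (5 - 19)*106 = -235 - 14*106 = -235 - 1484 = -1719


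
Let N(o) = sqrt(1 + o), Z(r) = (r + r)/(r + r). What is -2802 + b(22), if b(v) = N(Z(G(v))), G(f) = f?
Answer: -2802 + sqrt(2) ≈ -2800.6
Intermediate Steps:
Z(r) = 1 (Z(r) = (2*r)/((2*r)) = (2*r)*(1/(2*r)) = 1)
b(v) = sqrt(2) (b(v) = sqrt(1 + 1) = sqrt(2))
-2802 + b(22) = -2802 + sqrt(2)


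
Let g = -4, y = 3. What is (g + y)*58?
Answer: -58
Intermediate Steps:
(g + y)*58 = (-4 + 3)*58 = -1*58 = -58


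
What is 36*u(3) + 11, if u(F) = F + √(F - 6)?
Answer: 119 + 36*I*√3 ≈ 119.0 + 62.354*I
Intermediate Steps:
u(F) = F + √(-6 + F)
36*u(3) + 11 = 36*(3 + √(-6 + 3)) + 11 = 36*(3 + √(-3)) + 11 = 36*(3 + I*√3) + 11 = (108 + 36*I*√3) + 11 = 119 + 36*I*√3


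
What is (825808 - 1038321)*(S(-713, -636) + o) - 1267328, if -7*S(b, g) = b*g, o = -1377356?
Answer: 306471623312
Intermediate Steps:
S(b, g) = -b*g/7
(825808 - 1038321)*(S(-713, -636) + o) - 1267328 = (825808 - 1038321)*(-⅐*(-713)*(-636) - 1377356) - 1267328 = -212513*(-453468/7 - 1377356) - 1267328 = -212513*(-10094960/7) - 1267328 = 306472890640 - 1267328 = 306471623312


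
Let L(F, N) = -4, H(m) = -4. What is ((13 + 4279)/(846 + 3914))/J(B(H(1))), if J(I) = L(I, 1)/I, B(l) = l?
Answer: 1073/1190 ≈ 0.90168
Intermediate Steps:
J(I) = -4/I
((13 + 4279)/(846 + 3914))/J(B(H(1))) = ((13 + 4279)/(846 + 3914))/((-4/(-4))) = (4292/4760)/((-4*(-¼))) = (4292*(1/4760))/1 = (1073/1190)*1 = 1073/1190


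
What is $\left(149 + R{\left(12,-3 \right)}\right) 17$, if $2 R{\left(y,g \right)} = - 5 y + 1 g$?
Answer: $\frac{3995}{2} \approx 1997.5$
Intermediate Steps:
$R{\left(y,g \right)} = \frac{g}{2} - \frac{5 y}{2}$ ($R{\left(y,g \right)} = \frac{- 5 y + 1 g}{2} = \frac{- 5 y + g}{2} = \frac{g - 5 y}{2} = \frac{g}{2} - \frac{5 y}{2}$)
$\left(149 + R{\left(12,-3 \right)}\right) 17 = \left(149 + \left(\frac{1}{2} \left(-3\right) - 30\right)\right) 17 = \left(149 - \frac{63}{2}\right) 17 = \frac{235}{2} \cdot 17 = \frac{3995}{2}$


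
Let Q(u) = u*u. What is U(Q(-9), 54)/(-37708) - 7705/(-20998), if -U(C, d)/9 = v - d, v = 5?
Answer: 140640011/395896292 ≈ 0.35524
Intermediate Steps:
Q(u) = u²
U(C, d) = -45 + 9*d (U(C, d) = -9*(5 - d) = -45 + 9*d)
U(Q(-9), 54)/(-37708) - 7705/(-20998) = (-45 + 9*54)/(-37708) - 7705/(-20998) = (-45 + 486)*(-1/37708) - 7705*(-1/20998) = 441*(-1/37708) + 7705/20998 = -441/37708 + 7705/20998 = 140640011/395896292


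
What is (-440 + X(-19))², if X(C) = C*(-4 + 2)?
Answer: 161604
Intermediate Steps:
X(C) = -2*C (X(C) = C*(-2) = -2*C)
(-440 + X(-19))² = (-440 - 2*(-19))² = (-440 + 38)² = (-402)² = 161604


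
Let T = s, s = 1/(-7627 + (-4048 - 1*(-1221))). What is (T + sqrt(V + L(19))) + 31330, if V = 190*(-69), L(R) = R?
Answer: 327523819/10454 + I*sqrt(13091) ≈ 31330.0 + 114.42*I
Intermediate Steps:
V = -13110
s = -1/10454 (s = 1/(-7627 + (-4048 + 1221)) = 1/(-7627 - 2827) = 1/(-10454) = -1/10454 ≈ -9.5657e-5)
T = -1/10454 ≈ -9.5657e-5
(T + sqrt(V + L(19))) + 31330 = (-1/10454 + sqrt(-13110 + 19)) + 31330 = (-1/10454 + sqrt(-13091)) + 31330 = (-1/10454 + I*sqrt(13091)) + 31330 = 327523819/10454 + I*sqrt(13091)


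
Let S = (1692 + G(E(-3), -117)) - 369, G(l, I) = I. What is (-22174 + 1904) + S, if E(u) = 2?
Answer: -19064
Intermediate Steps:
S = 1206 (S = (1692 - 117) - 369 = 1575 - 369 = 1206)
(-22174 + 1904) + S = (-22174 + 1904) + 1206 = -20270 + 1206 = -19064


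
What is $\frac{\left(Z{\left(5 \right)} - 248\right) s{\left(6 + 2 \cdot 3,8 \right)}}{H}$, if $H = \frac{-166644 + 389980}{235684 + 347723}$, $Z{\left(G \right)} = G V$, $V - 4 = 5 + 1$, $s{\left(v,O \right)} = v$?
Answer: $- \frac{173271879}{27917} \approx -6206.7$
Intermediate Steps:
$V = 10$ ($V = 4 + \left(5 + 1\right) = 4 + 6 = 10$)
$Z{\left(G \right)} = 10 G$ ($Z{\left(G \right)} = G 10 = 10 G$)
$H = \frac{223336}{583407} \approx 0.38281$
$\frac{\left(Z{\left(5 \right)} - 248\right) s{\left(6 + 2 \cdot 3,8 \right)}}{H} = \frac{\left(10 \cdot 5 - 248\right) \left(6 + 2 \cdot 3\right)}{\frac{223336}{583407}} = \left(50 - 248\right) \left(6 + 6\right) \frac{583407}{223336} = \left(-198\right) 12 \cdot \frac{583407}{223336} = \left(-2376\right) \frac{583407}{223336} = - \frac{173271879}{27917}$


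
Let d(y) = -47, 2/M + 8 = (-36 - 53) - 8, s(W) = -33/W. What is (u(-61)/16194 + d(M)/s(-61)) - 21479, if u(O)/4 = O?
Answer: -1920809468/89067 ≈ -21566.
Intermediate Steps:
M = -2/105 (M = 2/(-8 + ((-36 - 53) - 8)) = 2/(-8 + (-89 - 8)) = 2/(-8 - 97) = 2/(-105) = 2*(-1/105) = -2/105 ≈ -0.019048)
u(O) = 4*O
(u(-61)/16194 + d(M)/s(-61)) - 21479 = ((4*(-61))/16194 - 47/((-33/(-61)))) - 21479 = (-244*1/16194 - 47/((-33*(-1/61)))) - 21479 = (-122/8097 - 47/33/61) - 21479 = (-122/8097 - 47*61/33) - 21479 = (-122/8097 - 2867/33) - 21479 = -7739375/89067 - 21479 = -1920809468/89067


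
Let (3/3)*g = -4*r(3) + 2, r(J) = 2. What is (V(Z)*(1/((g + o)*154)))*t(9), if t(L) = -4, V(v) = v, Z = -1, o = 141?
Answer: 2/10395 ≈ 0.00019240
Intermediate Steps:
g = -6 (g = -4*2 + 2 = -8 + 2 = -6)
(V(Z)*(1/((g + o)*154)))*t(9) = -1/((-6 + 141)*154)*(-4) = -1/(135*154)*(-4) = -1*1/20790*(-4) = -1/20790*(-4) = 2/10395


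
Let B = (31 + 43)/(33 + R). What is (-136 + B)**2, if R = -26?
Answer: 770884/49 ≈ 15732.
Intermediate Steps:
B = 74/7 (B = (31 + 43)/(33 - 26) = 74/7 ≈ 10.571)
(-136 + B)**2 = (-136 + 74/7)**2 = (-878/7)**2 = 770884/49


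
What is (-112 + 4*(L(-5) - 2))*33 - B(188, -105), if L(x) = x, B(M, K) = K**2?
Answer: -15645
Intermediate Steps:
(-112 + 4*(L(-5) - 2))*33 - B(188, -105) = (-112 + 4*(-5 - 2))*33 - 1*(-105)**2 = (-112 + 4*(-7))*33 - 1*11025 = (-112 - 28)*33 - 11025 = -140*33 - 11025 = -4620 - 11025 = -15645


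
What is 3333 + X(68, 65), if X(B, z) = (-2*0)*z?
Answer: 3333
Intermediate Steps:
X(B, z) = 0 (X(B, z) = 0*z = 0)
3333 + X(68, 65) = 3333 + 0 = 3333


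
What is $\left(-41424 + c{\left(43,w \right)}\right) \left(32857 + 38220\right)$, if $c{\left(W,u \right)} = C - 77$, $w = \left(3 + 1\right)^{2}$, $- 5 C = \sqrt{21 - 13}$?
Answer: $-2949766577 - \frac{142154 \sqrt{2}}{5} \approx -2.9498 \cdot 10^{9}$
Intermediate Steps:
$C = - \frac{2 \sqrt{2}}{5}$ ($C = - \frac{\sqrt{21 - 13}}{5} = - \frac{\sqrt{8}}{5} = - \frac{2 \sqrt{2}}{5} \approx -0.56569$)
$w = 16$ ($w = 4^{2} = 16$)
$c{\left(W,u \right)} = -77 - \frac{2 \sqrt{2}}{5}$ ($c{\left(W,u \right)} = - \frac{2 \sqrt{2}}{5} - 77 = -77 - \frac{2 \sqrt{2}}{5}$)
$\left(-41424 + c{\left(43,w \right)}\right) \left(32857 + 38220\right) = \left(-41424 - \left(77 + \frac{2 \sqrt{2}}{5}\right)\right) \left(32857 + 38220\right) = \left(-41501 - \frac{2 \sqrt{2}}{5}\right) 71077 = -2949766577 - \frac{142154 \sqrt{2}}{5}$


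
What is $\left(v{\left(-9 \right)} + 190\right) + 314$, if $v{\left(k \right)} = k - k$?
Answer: $504$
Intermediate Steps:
$v{\left(k \right)} = 0$
$\left(v{\left(-9 \right)} + 190\right) + 314 = \left(0 + 190\right) + 314 = 190 + 314 = 504$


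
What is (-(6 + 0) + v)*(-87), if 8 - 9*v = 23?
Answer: 667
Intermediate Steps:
v = -5/3 (v = 8/9 - 1/9*23 = 8/9 - 23/9 = -5/3 ≈ -1.6667)
(-(6 + 0) + v)*(-87) = (-(6 + 0) - 5/3)*(-87) = (-1*6 - 5/3)*(-87) = (-6 - 5/3)*(-87) = -23/3*(-87) = 667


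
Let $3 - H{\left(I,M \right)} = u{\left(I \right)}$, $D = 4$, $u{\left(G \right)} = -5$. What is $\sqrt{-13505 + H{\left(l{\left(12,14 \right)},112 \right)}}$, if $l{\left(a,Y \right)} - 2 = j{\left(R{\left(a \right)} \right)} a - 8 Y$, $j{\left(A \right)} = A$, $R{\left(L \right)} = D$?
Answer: $i \sqrt{13497} \approx 116.18 i$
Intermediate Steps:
$R{\left(L \right)} = 4$
$l{\left(a,Y \right)} = 2 - 8 Y + 4 a$ ($l{\left(a,Y \right)} = 2 - \left(- 4 a + 8 Y\right) = 2 - 8 Y + 4 a$)
$H{\left(I,M \right)} = 8$ ($H{\left(I,M \right)} = 3 - -5 = 3 + 5 = 8$)
$\sqrt{-13505 + H{\left(l{\left(12,14 \right)},112 \right)}} = \sqrt{-13505 + 8} = \sqrt{-13497} = i \sqrt{13497}$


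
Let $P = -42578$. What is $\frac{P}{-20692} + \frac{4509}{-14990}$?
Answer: $\frac{68117999}{38771635} \approx 1.7569$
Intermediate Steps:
$\frac{P}{-20692} + \frac{4509}{-14990} = - \frac{42578}{-20692} + \frac{4509}{-14990} = \left(-42578\right) \left(- \frac{1}{20692}\right) + 4509 \left(- \frac{1}{14990}\right) = \frac{21289}{10346} - \frac{4509}{14990} = \frac{68117999}{38771635}$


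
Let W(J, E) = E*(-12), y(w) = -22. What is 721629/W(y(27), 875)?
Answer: -240543/3500 ≈ -68.727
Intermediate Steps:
W(J, E) = -12*E
721629/W(y(27), 875) = 721629/((-12*875)) = 721629/(-10500) = 721629*(-1/10500) = -240543/3500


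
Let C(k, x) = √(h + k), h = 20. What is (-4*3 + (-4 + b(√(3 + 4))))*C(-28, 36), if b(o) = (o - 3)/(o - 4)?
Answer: -278*I*√2/9 - 2*I*√14/9 ≈ -44.515*I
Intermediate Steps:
b(o) = (-3 + o)/(-4 + o)
C(k, x) = √(20 + k)
(-4*3 + (-4 + b(√(3 + 4))))*C(-28, 36) = (-4*3 + (-4 + (-3 + √(3 + 4))/(-4 + √(3 + 4))))*√(20 - 28) = (-12 + (-4 + (-3 + √7)/(-4 + √7)))*√(-8) = (-16 + (-3 + √7)/(-4 + √7))*(2*I*√2) = 2*I*√2*(-16 + (-3 + √7)/(-4 + √7))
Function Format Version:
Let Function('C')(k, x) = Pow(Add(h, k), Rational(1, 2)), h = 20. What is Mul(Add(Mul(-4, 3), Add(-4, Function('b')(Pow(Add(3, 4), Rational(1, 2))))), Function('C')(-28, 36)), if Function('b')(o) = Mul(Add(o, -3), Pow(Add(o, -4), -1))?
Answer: Add(Mul(Rational(-278, 9), I, Pow(2, Rational(1, 2))), Mul(Rational(-2, 9), I, Pow(14, Rational(1, 2)))) ≈ Mul(-44.515, I)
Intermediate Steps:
Function('b')(o) = Mul(Pow(Add(-4, o), -1), Add(-3, o)) (Function('b')(o) = Mul(Add(-3, o), Pow(Add(-4, o), -1)) = Mul(Pow(Add(-4, o), -1), Add(-3, o)))
Function('C')(k, x) = Pow(Add(20, k), Rational(1, 2))
Mul(Add(Mul(-4, 3), Add(-4, Function('b')(Pow(Add(3, 4), Rational(1, 2))))), Function('C')(-28, 36)) = Mul(Add(Mul(-4, 3), Add(-4, Mul(Pow(Add(-4, Pow(Add(3, 4), Rational(1, 2))), -1), Add(-3, Pow(Add(3, 4), Rational(1, 2)))))), Pow(Add(20, -28), Rational(1, 2))) = Mul(Add(-12, Add(-4, Mul(Pow(Add(-4, Pow(7, Rational(1, 2))), -1), Add(-3, Pow(7, Rational(1, 2)))))), Pow(-8, Rational(1, 2))) = Mul(Add(-16, Mul(Pow(Add(-4, Pow(7, Rational(1, 2))), -1), Add(-3, Pow(7, Rational(1, 2))))), Mul(2, I, Pow(2, Rational(1, 2)))) = Mul(2, I, Pow(2, Rational(1, 2)), Add(-16, Mul(Pow(Add(-4, Pow(7, Rational(1, 2))), -1), Add(-3, Pow(7, Rational(1, 2))))))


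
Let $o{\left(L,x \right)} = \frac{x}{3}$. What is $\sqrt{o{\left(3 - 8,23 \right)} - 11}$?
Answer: $\frac{i \sqrt{30}}{3} \approx 1.8257 i$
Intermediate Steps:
$o{\left(L,x \right)} = \frac{x}{3}$ ($o{\left(L,x \right)} = x \frac{1}{3} = \frac{x}{3}$)
$\sqrt{o{\left(3 - 8,23 \right)} - 11} = \sqrt{\frac{1}{3} \cdot 23 - 11} = \sqrt{\frac{23}{3} - 11} = \sqrt{- \frac{10}{3}} = \frac{i \sqrt{30}}{3}$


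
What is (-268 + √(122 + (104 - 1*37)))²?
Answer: 72013 - 1608*√21 ≈ 64644.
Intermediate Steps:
(-268 + √(122 + (104 - 1*37)))² = (-268 + √(122 + (104 - 37)))² = (-268 + √(122 + 67))² = (-268 + √189)² = (-268 + 3*√21)²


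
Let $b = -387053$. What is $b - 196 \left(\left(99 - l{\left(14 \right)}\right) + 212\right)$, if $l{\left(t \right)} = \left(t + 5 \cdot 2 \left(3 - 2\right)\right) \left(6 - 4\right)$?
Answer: $-438601$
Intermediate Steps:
$l{\left(t \right)} = 20 + 2 t$ ($l{\left(t \right)} = \left(t + 10 \cdot 1\right) 2 = \left(t + 10\right) 2 = \left(10 + t\right) 2 = 20 + 2 t$)
$b - 196 \left(\left(99 - l{\left(14 \right)}\right) + 212\right) = -387053 - 196 \left(\left(99 - \left(20 + 2 \cdot 14\right)\right) + 212\right) = -387053 - 196 \left(\left(99 - \left(20 + 28\right)\right) + 212\right) = -387053 - 196 \left(\left(99 - 48\right) + 212\right) = -387053 - 196 \left(51 + 212\right) = -387053 - 51548 = -438601$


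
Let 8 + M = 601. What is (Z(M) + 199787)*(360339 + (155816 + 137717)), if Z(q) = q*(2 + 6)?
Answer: 133737094032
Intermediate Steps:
M = 593 (M = -8 + 601 = 593)
Z(q) = 8*q (Z(q) = q*8 = 8*q)
(Z(M) + 199787)*(360339 + (155816 + 137717)) = (8*593 + 199787)*(360339 + (155816 + 137717)) = (4744 + 199787)*(360339 + 293533) = 204531*653872 = 133737094032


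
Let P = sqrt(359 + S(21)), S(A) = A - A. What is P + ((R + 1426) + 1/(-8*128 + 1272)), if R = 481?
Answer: 472937/248 + sqrt(359) ≈ 1926.0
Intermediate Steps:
S(A) = 0
P = sqrt(359) (P = sqrt(359 + 0) = sqrt(359) ≈ 18.947)
P + ((R + 1426) + 1/(-8*128 + 1272)) = sqrt(359) + ((481 + 1426) + 1/(-8*128 + 1272)) = sqrt(359) + (1907 + 1/(-1024 + 1272)) = sqrt(359) + (1907 + 1/248) = sqrt(359) + 472937/248 = 472937/248 + sqrt(359)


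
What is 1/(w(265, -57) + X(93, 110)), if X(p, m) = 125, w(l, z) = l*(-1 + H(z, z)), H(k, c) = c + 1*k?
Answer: -1/30350 ≈ -3.2949e-5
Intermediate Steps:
H(k, c) = c + k
w(l, z) = l*(-1 + 2*z) (w(l, z) = l*(-1 + (z + z)) = l*(-1 + 2*z))
1/(w(265, -57) + X(93, 110)) = 1/(265*(-1 + 2*(-57)) + 125) = 1/(265*(-1 - 114) + 125) = 1/(265*(-115) + 125) = 1/(-30475 + 125) = 1/(-30350) = -1/30350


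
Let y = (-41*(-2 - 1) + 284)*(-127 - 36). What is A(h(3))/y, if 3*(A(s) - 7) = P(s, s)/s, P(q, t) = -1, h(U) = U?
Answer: -62/597069 ≈ -0.00010384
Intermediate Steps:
A(s) = 7 - 1/(3*s) (A(s) = 7 + (-1/s)/3 = 7 - 1/(3*s))
y = -66341 (y = (-41*(-3) + 284)*(-163) = (123 + 284)*(-163) = 407*(-163) = -66341)
A(h(3))/y = (7 - ⅓/3)/(-66341) = (7 - ⅓*⅓)*(-1/66341) = (7 - ⅑)*(-1/66341) = (62/9)*(-1/66341) = -62/597069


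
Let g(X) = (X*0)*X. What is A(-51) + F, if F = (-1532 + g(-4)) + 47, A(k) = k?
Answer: -1536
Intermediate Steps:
g(X) = 0 (g(X) = 0*X = 0)
F = -1485 (F = (-1532 + 0) + 47 = -1532 + 47 = -1485)
A(-51) + F = -51 - 1485 = -1536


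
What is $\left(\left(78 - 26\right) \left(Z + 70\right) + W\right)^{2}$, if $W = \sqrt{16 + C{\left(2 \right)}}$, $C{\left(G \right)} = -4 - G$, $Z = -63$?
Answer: $\left(364 + \sqrt{10}\right)^{2} \approx 1.3481 \cdot 10^{5}$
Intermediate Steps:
$W = \sqrt{10}$ ($W = \sqrt{16 - 6} = \sqrt{10} \approx 3.1623$)
$\left(\left(78 - 26\right) \left(Z + 70\right) + W\right)^{2} = \left(\left(78 - 26\right) \left(-63 + 70\right) + \sqrt{10}\right)^{2} = \left(52 \cdot 7 + \sqrt{10}\right)^{2} = \left(364 + \sqrt{10}\right)^{2}$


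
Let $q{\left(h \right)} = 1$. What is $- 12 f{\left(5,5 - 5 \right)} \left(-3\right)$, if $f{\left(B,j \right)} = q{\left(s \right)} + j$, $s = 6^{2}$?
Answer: $36$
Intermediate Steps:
$s = 36$
$f{\left(B,j \right)} = 1 + j$
$- 12 f{\left(5,5 - 5 \right)} \left(-3\right) = - 12 \left(1 + \left(5 - 5\right)\right) \left(-3\right) = - 12 \left(1 + 0\right) \left(-3\right) = \left(-12\right) 1 \left(-3\right) = \left(-12\right) \left(-3\right) = 36$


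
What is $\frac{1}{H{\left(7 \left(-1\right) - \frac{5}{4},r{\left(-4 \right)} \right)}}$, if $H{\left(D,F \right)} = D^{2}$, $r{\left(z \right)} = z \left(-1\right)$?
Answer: $\frac{16}{1089} \approx 0.014692$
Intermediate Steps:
$r{\left(z \right)} = - z$
$\frac{1}{H{\left(7 \left(-1\right) - \frac{5}{4},r{\left(-4 \right)} \right)}} = \frac{1}{\left(7 \left(-1\right) - \frac{5}{4}\right)^{2}} = \frac{1}{\left(-7 - \frac{5}{4}\right)^{2}} = \frac{1}{\left(- \frac{33}{4}\right)^{2}} = \frac{1}{\frac{1089}{16}} = \frac{16}{1089}$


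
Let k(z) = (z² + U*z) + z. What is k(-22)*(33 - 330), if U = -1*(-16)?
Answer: -32670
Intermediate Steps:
U = 16
k(z) = z² + 17*z (k(z) = (z² + 16*z) + z = z² + 17*z)
k(-22)*(33 - 330) = (-22*(17 - 22))*(33 - 330) = -22*(-5)*(-297) = 110*(-297) = -32670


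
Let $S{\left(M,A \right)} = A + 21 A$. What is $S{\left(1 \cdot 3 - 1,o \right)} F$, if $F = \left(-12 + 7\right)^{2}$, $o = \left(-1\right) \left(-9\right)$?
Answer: $4950$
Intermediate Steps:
$o = 9$
$S{\left(M,A \right)} = 22 A$
$F = 25$ ($F = \left(-5\right)^{2} = 25$)
$S{\left(1 \cdot 3 - 1,o \right)} F = 22 \cdot 9 \cdot 25 = 198 \cdot 25 = 4950$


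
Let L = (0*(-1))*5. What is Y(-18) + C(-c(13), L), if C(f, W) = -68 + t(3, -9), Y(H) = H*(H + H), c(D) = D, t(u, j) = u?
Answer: 583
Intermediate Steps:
Y(H) = 2*H² (Y(H) = H*(2*H) = 2*H²)
L = 0 (L = 0*5 = 0)
C(f, W) = -65 (C(f, W) = -68 + 3 = -65)
Y(-18) + C(-c(13), L) = 2*(-18)² - 65 = 2*324 - 65 = 648 - 65 = 583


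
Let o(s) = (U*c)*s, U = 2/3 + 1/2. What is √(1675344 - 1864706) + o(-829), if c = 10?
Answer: -29015/3 + I*√189362 ≈ -9671.7 + 435.16*I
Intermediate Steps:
U = 7/6 (U = 2*(⅓) + 1*(½) = ⅔ + ½ = 7/6 ≈ 1.1667)
o(s) = 35*s/3 (o(s) = ((7/6)*10)*s = 35*s/3)
√(1675344 - 1864706) + o(-829) = √(1675344 - 1864706) + (35/3)*(-829) = √(-189362) - 29015/3 = I*√189362 - 29015/3 = -29015/3 + I*√189362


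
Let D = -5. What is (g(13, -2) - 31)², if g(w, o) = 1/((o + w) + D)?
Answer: 34225/36 ≈ 950.69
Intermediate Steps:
g(w, o) = 1/(-5 + o + w) (g(w, o) = 1/((o + w) - 5) = 1/(-5 + o + w))
(g(13, -2) - 31)² = (1/(-5 - 2 + 13) - 31)² = (1/6 - 31)² = (⅙ - 31)² = (-185/6)² = 34225/36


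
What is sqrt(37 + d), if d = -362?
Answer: 5*I*sqrt(13) ≈ 18.028*I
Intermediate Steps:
sqrt(37 + d) = sqrt(37 - 362) = sqrt(-325) = 5*I*sqrt(13)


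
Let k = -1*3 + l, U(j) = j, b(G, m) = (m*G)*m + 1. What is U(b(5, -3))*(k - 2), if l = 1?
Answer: -184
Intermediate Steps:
b(G, m) = 1 + G*m² (b(G, m) = (G*m)*m + 1 = G*m² + 1 = 1 + G*m²)
k = -2 (k = -1*3 + 1 = -3 + 1 = -2)
U(b(5, -3))*(k - 2) = (1 + 5*(-3)²)*(-2 - 2) = (1 + 5*9)*(-4) = (1 + 45)*(-4) = 46*(-4) = -184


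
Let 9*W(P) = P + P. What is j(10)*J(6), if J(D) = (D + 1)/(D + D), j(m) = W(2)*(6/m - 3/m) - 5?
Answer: -511/180 ≈ -2.8389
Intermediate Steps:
W(P) = 2*P/9 (W(P) = (P + P)/9 = (2*P)/9 = 2*P/9)
j(m) = -5 + 4/(3*m) (j(m) = ((2/9)*2)*(6/m - 3/m) - 5 = 4*(3/m)/9 - 5 = 4/(3*m) - 5 = -5 + 4/(3*m))
J(D) = (1 + D)/(2*D) (J(D) = (1 + D)/((2*D)) = (1 + D)*(1/(2*D)) = (1 + D)/(2*D))
j(10)*J(6) = (-5 + (4/3)/10)*((½)*(1 + 6)/6) = (-5 + (4/3)*(⅒))*((½)*(⅙)*7) = (-5 + 2/15)*(7/12) = -73/15*7/12 = -511/180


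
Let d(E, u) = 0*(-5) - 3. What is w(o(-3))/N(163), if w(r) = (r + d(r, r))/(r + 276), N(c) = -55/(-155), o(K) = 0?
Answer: -31/1012 ≈ -0.030632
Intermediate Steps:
d(E, u) = -3 (d(E, u) = 0 - 3 = -3)
N(c) = 11/31 (N(c) = -55*(-1/155) = 11/31)
w(r) = (-3 + r)/(276 + r) (w(r) = (r - 3)/(r + 276) = (-3 + r)/(276 + r))
w(o(-3))/N(163) = ((-3 + 0)/(276 + 0))/(11/31) = (-3/276)*(31/11) = ((1/276)*(-3))*(31/11) = -1/92*31/11 = -31/1012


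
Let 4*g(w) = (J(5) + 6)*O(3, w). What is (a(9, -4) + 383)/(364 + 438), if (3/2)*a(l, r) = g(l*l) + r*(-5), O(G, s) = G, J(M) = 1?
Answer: 2399/4812 ≈ 0.49855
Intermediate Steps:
g(w) = 21/4 (g(w) = ((1 + 6)*3)/4 = (7*3)/4 = (¼)*21 = 21/4)
a(l, r) = 7/2 - 10*r/3 (a(l, r) = 2*(21/4 + r*(-5))/3 = 2*(21/4 - 5*r)/3 = 7/2 - 10*r/3)
(a(9, -4) + 383)/(364 + 438) = ((7/2 - 10/3*(-4)) + 383)/(364 + 438) = ((7/2 + 40/3) + 383)/802 = (101/6 + 383)*(1/802) = (2399/6)*(1/802) = 2399/4812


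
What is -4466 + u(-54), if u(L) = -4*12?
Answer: -4514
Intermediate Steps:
u(L) = -48
-4466 + u(-54) = -4466 - 48 = -4514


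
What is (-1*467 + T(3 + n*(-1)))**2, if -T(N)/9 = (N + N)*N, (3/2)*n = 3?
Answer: 235225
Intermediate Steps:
n = 2 (n = (2/3)*3 = 2)
T(N) = -18*N**2 (T(N) = -9*(N + N)*N = -9*2*N*N = -18*N**2)
(-1*467 + T(3 + n*(-1)))**2 = (-1*467 - 18*(3 + 2*(-1))**2)**2 = (-467 - 18*(3 - 2)**2)**2 = (-467 - 18*1**2)**2 = (-467 - 18*1)**2 = (-467 - 18)**2 = (-485)**2 = 235225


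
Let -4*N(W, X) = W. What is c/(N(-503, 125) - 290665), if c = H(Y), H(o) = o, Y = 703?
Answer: -2812/1162157 ≈ -0.0024196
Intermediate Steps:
N(W, X) = -W/4
c = 703
c/(N(-503, 125) - 290665) = 703/(-¼*(-503) - 290665) = 703/(503/4 - 290665) = 703/(-1162157/4) = 703*(-4/1162157) = -2812/1162157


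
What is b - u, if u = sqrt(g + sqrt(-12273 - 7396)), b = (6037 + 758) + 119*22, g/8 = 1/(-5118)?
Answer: 9413 - sqrt(-10236 + 6548481*I*sqrt(19669))/2559 ≈ 9404.6 - 8.374*I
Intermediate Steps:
g = -4/2559 (g = 8/(-5118) = 8*(-1/5118) = -4/2559 ≈ -0.0015631)
b = 9413 (b = 6795 + 2618 = 9413)
u = sqrt(-4/2559 + I*sqrt(19669)) (u = sqrt(-4/2559 + sqrt(-12273 - 7396)) = sqrt(-4/2559 + sqrt(-19669)) = sqrt(-4/2559 + I*sqrt(19669)) ≈ 8.3739 + 8.374*I)
b - u = 9413 - sqrt(-10236 + 6548481*I*sqrt(19669))/2559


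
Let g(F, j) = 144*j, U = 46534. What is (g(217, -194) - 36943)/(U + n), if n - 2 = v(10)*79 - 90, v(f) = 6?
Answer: -64879/46920 ≈ -1.3828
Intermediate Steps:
n = 386 (n = 2 + (6*79 - 90) = 2 + (474 - 90) = 2 + 384 = 386)
(g(217, -194) - 36943)/(U + n) = (144*(-194) - 36943)/(46534 + 386) = (-27936 - 36943)/46920 = -64879*1/46920 = -64879/46920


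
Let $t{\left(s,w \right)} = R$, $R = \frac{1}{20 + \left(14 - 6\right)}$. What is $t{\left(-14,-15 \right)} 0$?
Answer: $0$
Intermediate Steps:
$R = \frac{1}{28}$ ($R = \frac{1}{20 + \left(14 - 6\right)} = \frac{1}{20 + 8} = \frac{1}{28} \approx 0.035714$)
$t{\left(s,w \right)} = \frac{1}{28}$
$t{\left(-14,-15 \right)} 0 = \frac{1}{28} \cdot 0 = 0$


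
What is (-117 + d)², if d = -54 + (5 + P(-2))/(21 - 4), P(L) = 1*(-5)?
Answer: 29241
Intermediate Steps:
P(L) = -5
d = -54 (d = -54 + (5 - 5)/(21 - 4) = -54 + 0/17 = -54 + 0*(1/17) = -54 + 0 = -54)
(-117 + d)² = (-117 - 54)² = (-171)² = 29241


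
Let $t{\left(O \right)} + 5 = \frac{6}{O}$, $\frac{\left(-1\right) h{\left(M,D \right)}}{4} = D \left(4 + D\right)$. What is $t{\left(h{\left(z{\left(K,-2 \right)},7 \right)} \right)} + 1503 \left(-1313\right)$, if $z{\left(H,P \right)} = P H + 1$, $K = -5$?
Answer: $- \frac{303910379}{154} \approx -1.9734 \cdot 10^{6}$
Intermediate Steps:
$z{\left(H,P \right)} = 1 + H P$ ($z{\left(H,P \right)} = H P + 1 = 1 + H P$)
$h{\left(M,D \right)} = - 4 D \left(4 + D\right)$
$t{\left(O \right)} = -5 + \frac{6}{O}$
$t{\left(h{\left(z{\left(K,-2 \right)},7 \right)} \right)} + 1503 \left(-1313\right) = \left(-5 + \frac{6}{\left(-4\right) 7 \left(4 + 7\right)}\right) + 1503 \left(-1313\right) = \left(-5 + \frac{6}{\left(-4\right) 7 \cdot 11}\right) - 1973439 = \left(-5 + \frac{6}{-308}\right) - 1973439 = \left(-5 + 6 \left(- \frac{1}{308}\right)\right) - 1973439 = \left(-5 - \frac{3}{154}\right) - 1973439 = - \frac{773}{154} - 1973439 = - \frac{303910379}{154}$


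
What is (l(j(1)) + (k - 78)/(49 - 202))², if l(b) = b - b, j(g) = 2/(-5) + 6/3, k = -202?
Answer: 78400/23409 ≈ 3.3491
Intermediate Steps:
j(g) = 8/5 (j(g) = 2*(-⅕) + 6*(⅓) = -⅖ + 2 = 8/5)
l(b) = 0
(l(j(1)) + (k - 78)/(49 - 202))² = (0 + (-202 - 78)/(49 - 202))² = (0 - 280/(-153))² = (0 - 280*(-1/153))² = (0 + 280/153)² = (280/153)² = 78400/23409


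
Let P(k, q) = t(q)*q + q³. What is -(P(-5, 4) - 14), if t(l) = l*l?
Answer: -114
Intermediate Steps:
t(l) = l²
P(k, q) = 2*q³ (P(k, q) = q²*q + q³ = q³ + q³ = 2*q³)
-(P(-5, 4) - 14) = -(2*4³ - 14) = -(2*64 - 14) = -(128 - 14) = -1*114 = -114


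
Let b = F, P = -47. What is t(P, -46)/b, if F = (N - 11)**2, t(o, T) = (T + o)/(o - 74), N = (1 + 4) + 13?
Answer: 93/5929 ≈ 0.015686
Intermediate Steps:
N = 18 (N = 5 + 13 = 18)
t(o, T) = (T + o)/(-74 + o)
F = 49 (F = (18 - 11)**2 = 7**2 = 49)
b = 49
t(P, -46)/b = ((-46 - 47)/(-74 - 47))/49 = (-93/(-121))*(1/49) = -1/121*(-93)*(1/49) = (93/121)*(1/49) = 93/5929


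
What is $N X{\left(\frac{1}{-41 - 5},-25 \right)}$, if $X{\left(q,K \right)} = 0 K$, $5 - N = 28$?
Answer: $0$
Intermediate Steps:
$N = -23$ ($N = 5 - 28 = -23$)
$X{\left(q,K \right)} = 0$
$N X{\left(\frac{1}{-41 - 5},-25 \right)} = \left(-23\right) 0 = 0$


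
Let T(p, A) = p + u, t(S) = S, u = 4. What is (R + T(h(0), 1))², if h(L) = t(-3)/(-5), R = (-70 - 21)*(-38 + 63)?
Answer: 128867904/25 ≈ 5.1547e+6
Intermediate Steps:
R = -2275 (R = -91*25 = -2275)
h(L) = ⅗ (h(L) = -3/(-5) = -3*(-⅕) = ⅗)
T(p, A) = 4 + p (T(p, A) = p + 4 = 4 + p)
(R + T(h(0), 1))² = (-2275 + (4 + ⅗))² = (-2275 + 23/5)² = (-11352/5)² = 128867904/25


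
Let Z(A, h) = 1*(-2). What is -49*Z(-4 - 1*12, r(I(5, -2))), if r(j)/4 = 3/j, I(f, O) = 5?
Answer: 98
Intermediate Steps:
r(j) = 12/j (r(j) = 4*(3/j) = 12/j)
Z(A, h) = -2
-49*Z(-4 - 1*12, r(I(5, -2))) = -49*(-2) = 98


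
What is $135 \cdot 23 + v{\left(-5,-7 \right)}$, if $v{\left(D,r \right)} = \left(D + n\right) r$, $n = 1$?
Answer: $3133$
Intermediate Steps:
$v{\left(D,r \right)} = r \left(1 + D\right)$ ($v{\left(D,r \right)} = \left(D + 1\right) r = \left(1 + D\right) r = r \left(1 + D\right)$)
$135 \cdot 23 + v{\left(-5,-7 \right)} = 135 \cdot 23 - 7 \left(1 - 5\right) = 3105 - -28 = 3105 + 28 = 3133$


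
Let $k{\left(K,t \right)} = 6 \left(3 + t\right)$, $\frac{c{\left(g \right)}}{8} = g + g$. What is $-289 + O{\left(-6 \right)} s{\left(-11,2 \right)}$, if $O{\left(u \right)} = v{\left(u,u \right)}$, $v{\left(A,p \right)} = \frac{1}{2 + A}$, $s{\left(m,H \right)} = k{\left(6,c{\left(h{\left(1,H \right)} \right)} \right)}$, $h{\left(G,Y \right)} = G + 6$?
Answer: $- \frac{923}{2} \approx -461.5$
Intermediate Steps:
$h{\left(G,Y \right)} = 6 + G$
$c{\left(g \right)} = 16 g$ ($c{\left(g \right)} = 8 \left(g + g\right) = 8 \cdot 2 g = 16 g$)
$k{\left(K,t \right)} = 18 + 6 t$
$s{\left(m,H \right)} = 690$ ($s{\left(m,H \right)} = 18 + 6 \cdot 16 \left(6 + 1\right) = 18 + 6 \cdot 16 \cdot 7 = 18 + 6 \cdot 112 = 18 + 672 = 690$)
$O{\left(u \right)} = \frac{1}{2 + u}$
$-289 + O{\left(-6 \right)} s{\left(-11,2 \right)} = -289 + \frac{1}{2 - 6} \cdot 690 = -289 + \frac{1}{-4} \cdot 690 = -289 - \frac{345}{2} = - \frac{923}{2}$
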